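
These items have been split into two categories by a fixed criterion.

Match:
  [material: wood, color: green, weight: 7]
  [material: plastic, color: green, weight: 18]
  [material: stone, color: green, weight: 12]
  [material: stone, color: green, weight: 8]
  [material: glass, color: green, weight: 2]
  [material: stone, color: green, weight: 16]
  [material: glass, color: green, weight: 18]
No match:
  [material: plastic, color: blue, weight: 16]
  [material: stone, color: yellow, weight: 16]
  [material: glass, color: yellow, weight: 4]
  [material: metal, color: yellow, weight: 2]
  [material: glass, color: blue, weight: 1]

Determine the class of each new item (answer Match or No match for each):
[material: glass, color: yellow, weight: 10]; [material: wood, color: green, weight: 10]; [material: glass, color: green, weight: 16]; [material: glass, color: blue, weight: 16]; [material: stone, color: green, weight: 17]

No match, Match, Match, No match, Match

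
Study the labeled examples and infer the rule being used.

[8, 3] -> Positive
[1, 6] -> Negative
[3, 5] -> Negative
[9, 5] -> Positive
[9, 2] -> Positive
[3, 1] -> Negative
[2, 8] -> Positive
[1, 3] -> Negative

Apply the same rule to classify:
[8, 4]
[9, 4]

The common property of the 'Positive' items is: sum ≥ 10. No 'Negative' item has it.

Positive, Positive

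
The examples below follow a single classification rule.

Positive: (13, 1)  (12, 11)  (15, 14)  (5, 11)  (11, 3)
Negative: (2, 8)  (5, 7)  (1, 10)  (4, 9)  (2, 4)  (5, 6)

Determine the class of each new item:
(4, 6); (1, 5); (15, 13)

Negative, Negative, Positive

The classifier is using: sum ≥ 14.
Negative: (4, 6), since 4+6 = 10. Negative: (1, 5), since 1+5 = 6. Positive: (15, 13), since 15+13 = 28.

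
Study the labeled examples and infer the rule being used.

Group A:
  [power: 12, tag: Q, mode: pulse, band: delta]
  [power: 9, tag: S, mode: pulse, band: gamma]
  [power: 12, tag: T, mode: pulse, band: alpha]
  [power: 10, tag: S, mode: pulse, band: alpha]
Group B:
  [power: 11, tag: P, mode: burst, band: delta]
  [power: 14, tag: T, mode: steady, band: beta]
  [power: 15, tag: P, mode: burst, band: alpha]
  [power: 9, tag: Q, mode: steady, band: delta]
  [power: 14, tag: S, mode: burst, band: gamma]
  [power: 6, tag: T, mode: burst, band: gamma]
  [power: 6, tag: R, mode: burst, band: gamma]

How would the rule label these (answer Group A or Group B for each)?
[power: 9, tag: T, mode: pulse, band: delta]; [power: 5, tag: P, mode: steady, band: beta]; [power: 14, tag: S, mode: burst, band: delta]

Group A, Group B, Group B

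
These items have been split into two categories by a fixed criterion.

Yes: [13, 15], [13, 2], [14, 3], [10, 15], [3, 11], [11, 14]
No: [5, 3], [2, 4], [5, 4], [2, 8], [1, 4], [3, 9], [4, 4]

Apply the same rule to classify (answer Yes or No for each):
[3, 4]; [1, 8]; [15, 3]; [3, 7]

No, No, Yes, No

One predicate separates the groups cleanly: sum ≥ 14.
[3, 4]: 3+4 = 7, does not pass → No.
[1, 8]: 1+8 = 9, does not pass → No.
[15, 3]: 15+3 = 18, matches → Yes.
[3, 7]: 3+7 = 10, does not pass → No.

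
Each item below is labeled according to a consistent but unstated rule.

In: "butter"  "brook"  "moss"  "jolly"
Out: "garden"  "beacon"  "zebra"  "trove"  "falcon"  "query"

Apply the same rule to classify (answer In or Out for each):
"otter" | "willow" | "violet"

In, In, Out

The simplest hypothesis consistent with all the labels is: has a double letter.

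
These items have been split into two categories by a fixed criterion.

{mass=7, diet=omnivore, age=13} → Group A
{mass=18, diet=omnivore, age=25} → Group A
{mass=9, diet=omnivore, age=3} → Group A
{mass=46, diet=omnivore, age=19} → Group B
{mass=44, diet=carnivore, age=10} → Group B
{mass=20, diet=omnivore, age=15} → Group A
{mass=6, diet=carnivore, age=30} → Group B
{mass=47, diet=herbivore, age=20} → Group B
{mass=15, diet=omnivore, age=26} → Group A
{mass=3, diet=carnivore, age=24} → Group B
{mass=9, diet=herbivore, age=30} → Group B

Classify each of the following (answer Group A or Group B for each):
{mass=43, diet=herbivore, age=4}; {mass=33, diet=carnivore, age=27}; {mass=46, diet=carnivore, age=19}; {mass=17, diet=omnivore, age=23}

Group B, Group B, Group B, Group A

All 'Group A' examples share one property — diet is omnivore AND mass ≤ 20 — and every 'Group B' example lacks it.
Group B: {mass=43, diet=herbivore, age=4}, since diet is herbivore, mass = 43.
Group B: {mass=33, diet=carnivore, age=27}, since diet is carnivore, mass = 33.
Group B: {mass=46, diet=carnivore, age=19}, since diet is carnivore, mass = 46.
Group A: {mass=17, diet=omnivore, age=23}, since diet is omnivore, mass = 17.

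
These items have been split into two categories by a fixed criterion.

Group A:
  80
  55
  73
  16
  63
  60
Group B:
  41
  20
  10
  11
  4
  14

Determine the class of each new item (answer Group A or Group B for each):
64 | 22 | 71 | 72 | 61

Rule: digit sum ≥ 6. This holds for each 'Group A' example and fails for each 'Group B' one.
64 → digit sum 6+4 = 10 → Group A. 22 → digit sum 2+2 = 4 → Group B. 71 → digit sum 7+1 = 8 → Group A. 72 → digit sum 7+2 = 9 → Group A. 61 → digit sum 6+1 = 7 → Group A.

Group A, Group B, Group A, Group A, Group A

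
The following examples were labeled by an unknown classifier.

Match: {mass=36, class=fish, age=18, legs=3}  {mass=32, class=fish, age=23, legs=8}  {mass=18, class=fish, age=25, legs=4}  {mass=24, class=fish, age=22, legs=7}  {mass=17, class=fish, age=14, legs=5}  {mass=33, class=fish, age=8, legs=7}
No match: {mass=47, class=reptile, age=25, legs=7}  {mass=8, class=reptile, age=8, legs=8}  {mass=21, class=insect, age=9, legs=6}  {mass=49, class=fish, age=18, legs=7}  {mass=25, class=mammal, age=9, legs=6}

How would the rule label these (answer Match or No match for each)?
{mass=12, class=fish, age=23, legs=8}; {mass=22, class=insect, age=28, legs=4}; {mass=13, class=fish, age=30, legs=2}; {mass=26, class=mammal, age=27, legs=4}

Match, No match, Match, No match

The distinguishing property — class is fish AND mass ≤ 36 — holds for all the 'Match' cases and none of the 'No match' cases.
{mass=12, class=fish, age=23, legs=8} — class is fish, mass = 12, hence Match.
{mass=22, class=insect, age=28, legs=4} — class is insect, mass = 22, hence No match.
{mass=13, class=fish, age=30, legs=2} — class is fish, mass = 13, hence Match.
{mass=26, class=mammal, age=27, legs=4} — class is mammal, mass = 26, hence No match.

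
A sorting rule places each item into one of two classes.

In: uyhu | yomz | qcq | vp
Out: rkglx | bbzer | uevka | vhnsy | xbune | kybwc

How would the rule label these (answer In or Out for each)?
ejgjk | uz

Out, In

Rule: length ≤ 4. This holds for each 'In' example and fails for each 'Out' one.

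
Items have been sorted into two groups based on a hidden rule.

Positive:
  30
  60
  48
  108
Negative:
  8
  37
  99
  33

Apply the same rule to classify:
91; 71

Negative, Negative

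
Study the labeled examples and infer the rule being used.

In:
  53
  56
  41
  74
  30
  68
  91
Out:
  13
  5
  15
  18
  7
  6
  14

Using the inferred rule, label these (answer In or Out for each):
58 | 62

In, In

Every 'In' example satisfies: at least 30. None of the 'Out' examples do.
58 — 58 ≥ 30, hence In.
62 — 62 ≥ 30, hence In.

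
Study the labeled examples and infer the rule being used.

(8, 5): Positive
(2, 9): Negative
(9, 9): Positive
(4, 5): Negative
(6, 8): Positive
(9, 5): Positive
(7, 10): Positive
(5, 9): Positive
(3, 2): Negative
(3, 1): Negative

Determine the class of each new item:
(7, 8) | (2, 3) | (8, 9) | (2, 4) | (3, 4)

Positive, Negative, Positive, Negative, Negative

A rule that fits every label: sum ≥ 13 — true of each 'Positive' example, false of each 'Negative' one.
(7, 8) → 7+8 = 15 → Positive. (2, 3) → 2+3 = 5 → Negative. (8, 9) → 8+9 = 17 → Positive. (2, 4) → 2+4 = 6 → Negative. (3, 4) → 3+4 = 7 → Negative.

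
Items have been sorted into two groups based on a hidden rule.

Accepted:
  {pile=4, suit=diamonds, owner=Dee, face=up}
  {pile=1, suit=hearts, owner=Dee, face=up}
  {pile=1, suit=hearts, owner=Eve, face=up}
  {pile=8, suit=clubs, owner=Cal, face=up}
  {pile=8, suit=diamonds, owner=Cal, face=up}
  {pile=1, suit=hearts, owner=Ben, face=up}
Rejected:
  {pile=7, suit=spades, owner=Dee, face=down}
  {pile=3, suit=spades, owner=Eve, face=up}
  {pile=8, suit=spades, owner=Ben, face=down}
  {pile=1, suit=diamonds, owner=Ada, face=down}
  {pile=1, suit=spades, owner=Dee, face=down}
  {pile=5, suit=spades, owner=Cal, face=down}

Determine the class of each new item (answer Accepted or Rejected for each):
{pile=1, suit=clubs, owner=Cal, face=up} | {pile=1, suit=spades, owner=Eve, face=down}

Rule: face is up AND pile ≠ 3. This holds for each 'Accepted' example and fails for each 'Rejected' one.
{pile=1, suit=clubs, owner=Cal, face=up}: face is up, pile = 1 — passes, so Accepted. {pile=1, suit=spades, owner=Eve, face=down}: face is down, pile = 1 — fails this test, so Rejected.

Accepted, Rejected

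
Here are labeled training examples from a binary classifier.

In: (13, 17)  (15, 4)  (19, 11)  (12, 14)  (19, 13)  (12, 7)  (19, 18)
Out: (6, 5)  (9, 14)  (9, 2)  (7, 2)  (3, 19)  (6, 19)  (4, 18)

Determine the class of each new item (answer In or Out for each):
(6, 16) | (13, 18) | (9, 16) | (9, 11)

Out, In, Out, Out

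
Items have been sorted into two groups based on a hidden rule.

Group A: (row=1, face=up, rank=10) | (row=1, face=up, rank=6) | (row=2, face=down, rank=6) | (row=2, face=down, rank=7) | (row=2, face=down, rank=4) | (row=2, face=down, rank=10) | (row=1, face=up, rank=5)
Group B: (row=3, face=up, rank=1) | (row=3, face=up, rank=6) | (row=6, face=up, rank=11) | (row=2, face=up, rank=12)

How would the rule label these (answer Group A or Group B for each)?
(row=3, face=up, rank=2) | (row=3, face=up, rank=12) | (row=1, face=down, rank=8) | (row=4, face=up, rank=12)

The common property of the 'Group A' items is: rank ≤ 10 AND row ≤ 2. No 'Group B' item has it.

Group B, Group B, Group A, Group B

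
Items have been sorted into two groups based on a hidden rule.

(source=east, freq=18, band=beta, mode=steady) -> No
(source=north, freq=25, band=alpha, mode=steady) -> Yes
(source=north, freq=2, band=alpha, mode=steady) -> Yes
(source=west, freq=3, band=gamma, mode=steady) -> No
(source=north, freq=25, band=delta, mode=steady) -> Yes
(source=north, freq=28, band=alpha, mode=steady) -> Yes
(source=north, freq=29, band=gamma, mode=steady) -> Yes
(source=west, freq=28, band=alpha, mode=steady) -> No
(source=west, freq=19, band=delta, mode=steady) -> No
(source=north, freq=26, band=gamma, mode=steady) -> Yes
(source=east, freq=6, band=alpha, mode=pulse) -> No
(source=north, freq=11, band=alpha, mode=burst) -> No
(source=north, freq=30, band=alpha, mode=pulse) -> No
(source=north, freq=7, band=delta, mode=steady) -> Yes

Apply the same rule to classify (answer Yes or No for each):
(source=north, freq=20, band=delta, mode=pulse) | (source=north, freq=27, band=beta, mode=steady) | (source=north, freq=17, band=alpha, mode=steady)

A rule that fits every label: source is north AND mode is steady — true of each 'Yes' example, false of each 'No' one.
(source=north, freq=20, band=delta, mode=pulse) → source is north, mode is pulse → No. (source=north, freq=27, band=beta, mode=steady) → source is north, mode is steady → Yes. (source=north, freq=17, band=alpha, mode=steady) → source is north, mode is steady → Yes.

No, Yes, Yes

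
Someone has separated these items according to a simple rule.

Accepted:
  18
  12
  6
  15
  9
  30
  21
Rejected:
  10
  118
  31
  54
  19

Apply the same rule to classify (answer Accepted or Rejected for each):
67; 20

Rejected, Rejected

'Accepted' ⟺ multiple of 3 AND at most 30.
67: 67 = 3·22 + 1, 67 > 30, doesn't match → Rejected.
20: 20 = 3·6 + 2, 20 ≤ 30, doesn't match → Rejected.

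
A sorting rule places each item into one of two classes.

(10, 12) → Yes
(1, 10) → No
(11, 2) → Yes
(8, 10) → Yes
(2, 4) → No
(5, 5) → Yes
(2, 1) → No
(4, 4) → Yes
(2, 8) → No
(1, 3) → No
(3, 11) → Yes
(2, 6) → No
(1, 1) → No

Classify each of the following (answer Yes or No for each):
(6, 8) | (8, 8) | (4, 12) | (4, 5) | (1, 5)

Yes, Yes, Yes, Yes, No

Rule: first ≥ 3. This holds for each 'Yes' example and fails for each 'No' one.
(6, 8): first 6 — checks out, so Yes. (8, 8): first 8 — checks out, so Yes. (4, 12): first 4 — checks out, so Yes. (4, 5): first 4 — checks out, so Yes. (1, 5): first 1 — does not pass, so No.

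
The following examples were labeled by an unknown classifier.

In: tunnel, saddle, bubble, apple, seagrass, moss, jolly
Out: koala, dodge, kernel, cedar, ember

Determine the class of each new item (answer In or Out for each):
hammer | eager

A rule that fits every label: has a double letter — true of each 'In' example, false of each 'Out' one.
hammer: In ('mm' doubled). eager: Out (no doubled letter).

In, Out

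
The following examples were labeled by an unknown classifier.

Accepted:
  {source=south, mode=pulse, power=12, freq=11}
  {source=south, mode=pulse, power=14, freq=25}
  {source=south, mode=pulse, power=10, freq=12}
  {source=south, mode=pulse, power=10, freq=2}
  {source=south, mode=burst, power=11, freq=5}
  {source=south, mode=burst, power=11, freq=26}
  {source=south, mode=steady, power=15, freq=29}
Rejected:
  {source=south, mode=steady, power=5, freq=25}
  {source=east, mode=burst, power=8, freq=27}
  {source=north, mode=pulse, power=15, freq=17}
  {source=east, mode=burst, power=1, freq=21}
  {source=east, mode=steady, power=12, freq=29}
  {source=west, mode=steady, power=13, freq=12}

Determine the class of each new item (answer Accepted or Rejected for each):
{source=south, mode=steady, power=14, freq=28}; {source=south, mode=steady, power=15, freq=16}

A rule that fits every label: source is south AND power ≥ 8 — true of each 'Accepted' example, false of each 'Rejected' one.
{source=south, mode=steady, power=14, freq=28} — source is south, power = 14, hence Accepted.
{source=south, mode=steady, power=15, freq=16} — source is south, power = 15, hence Accepted.

Accepted, Accepted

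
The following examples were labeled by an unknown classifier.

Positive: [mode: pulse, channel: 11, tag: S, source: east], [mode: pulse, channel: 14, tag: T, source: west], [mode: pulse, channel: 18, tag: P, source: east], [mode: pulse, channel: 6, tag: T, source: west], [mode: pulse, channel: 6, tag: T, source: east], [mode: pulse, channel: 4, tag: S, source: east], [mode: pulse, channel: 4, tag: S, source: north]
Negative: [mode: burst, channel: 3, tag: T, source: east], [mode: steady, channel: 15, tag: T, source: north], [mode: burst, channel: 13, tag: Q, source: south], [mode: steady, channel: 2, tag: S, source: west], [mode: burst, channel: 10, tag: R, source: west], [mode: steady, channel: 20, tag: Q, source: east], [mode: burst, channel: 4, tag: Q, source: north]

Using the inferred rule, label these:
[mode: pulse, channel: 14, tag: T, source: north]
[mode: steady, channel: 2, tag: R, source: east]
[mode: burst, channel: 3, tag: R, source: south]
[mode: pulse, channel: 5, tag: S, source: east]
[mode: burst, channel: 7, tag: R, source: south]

Positive, Negative, Negative, Positive, Negative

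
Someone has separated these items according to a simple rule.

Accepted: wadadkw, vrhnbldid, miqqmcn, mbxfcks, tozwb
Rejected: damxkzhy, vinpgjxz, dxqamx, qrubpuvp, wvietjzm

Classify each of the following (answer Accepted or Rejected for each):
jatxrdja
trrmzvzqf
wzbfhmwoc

Every 'Accepted' example satisfies: odd length. None of the 'Rejected' examples do.
jatxrdja: Rejected (length 8).
trrmzvzqf: Accepted (length 9).
wzbfhmwoc: Accepted (length 9).

Rejected, Accepted, Accepted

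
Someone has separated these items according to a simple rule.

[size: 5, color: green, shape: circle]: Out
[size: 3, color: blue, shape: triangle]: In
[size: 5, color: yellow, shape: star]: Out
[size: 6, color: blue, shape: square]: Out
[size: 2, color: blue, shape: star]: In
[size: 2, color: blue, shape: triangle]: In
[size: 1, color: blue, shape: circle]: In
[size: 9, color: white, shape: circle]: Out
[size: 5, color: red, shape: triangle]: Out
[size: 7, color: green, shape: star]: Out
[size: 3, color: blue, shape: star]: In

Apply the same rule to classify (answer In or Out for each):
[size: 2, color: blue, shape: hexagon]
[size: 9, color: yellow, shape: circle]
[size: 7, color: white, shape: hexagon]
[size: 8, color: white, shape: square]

The distinguishing property — size ≤ 3 — holds for all the 'In' cases and none of the 'Out' cases.
[size: 2, color: blue, shape: hexagon]: size = 2 — passes, so In. [size: 9, color: yellow, shape: circle]: size = 9 — fails the rule, so Out. [size: 7, color: white, shape: hexagon]: size = 7 — fails the rule, so Out. [size: 8, color: white, shape: square]: size = 8 — fails the rule, so Out.

In, Out, Out, Out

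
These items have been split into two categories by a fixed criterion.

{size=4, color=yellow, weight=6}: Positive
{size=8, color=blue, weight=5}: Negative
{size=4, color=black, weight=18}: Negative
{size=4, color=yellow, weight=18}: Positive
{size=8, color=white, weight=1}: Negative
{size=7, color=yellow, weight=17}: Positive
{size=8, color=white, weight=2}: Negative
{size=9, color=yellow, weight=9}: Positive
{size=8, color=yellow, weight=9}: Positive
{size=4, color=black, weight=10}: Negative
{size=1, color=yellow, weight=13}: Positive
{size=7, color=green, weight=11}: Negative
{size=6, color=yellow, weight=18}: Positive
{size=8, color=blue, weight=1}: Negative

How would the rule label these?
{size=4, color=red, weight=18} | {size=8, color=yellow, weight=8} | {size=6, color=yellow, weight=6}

Negative, Positive, Positive

One predicate separates the groups cleanly: color is yellow.
{size=4, color=red, weight=18} → color is red → Negative.
{size=8, color=yellow, weight=8} → color is yellow → Positive.
{size=6, color=yellow, weight=6} → color is yellow → Positive.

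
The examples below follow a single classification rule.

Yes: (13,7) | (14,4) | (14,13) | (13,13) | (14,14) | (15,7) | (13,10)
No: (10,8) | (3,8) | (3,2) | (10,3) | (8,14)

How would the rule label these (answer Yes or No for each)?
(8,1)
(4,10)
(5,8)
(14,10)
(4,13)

No, No, No, Yes, No

The distinguishing property — first ≥ 13 — holds for all the 'Yes' cases and none of the 'No' cases.
(8,1): No (first 8).
(4,10): No (first 4).
(5,8): No (first 5).
(14,10): Yes (first 14).
(4,13): No (first 4).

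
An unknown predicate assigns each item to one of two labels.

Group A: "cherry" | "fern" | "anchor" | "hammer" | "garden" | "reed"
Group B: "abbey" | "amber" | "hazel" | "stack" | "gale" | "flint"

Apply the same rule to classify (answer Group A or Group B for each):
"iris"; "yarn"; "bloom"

Every 'Group A' example satisfies: even length AND contains 'r'. None of the 'Group B' examples do.
Group A: "iris", since length 4, has 'r'. Group A: "yarn", since length 4, has 'r'. Group B: "bloom", since length 5, no 'r'.

Group A, Group A, Group B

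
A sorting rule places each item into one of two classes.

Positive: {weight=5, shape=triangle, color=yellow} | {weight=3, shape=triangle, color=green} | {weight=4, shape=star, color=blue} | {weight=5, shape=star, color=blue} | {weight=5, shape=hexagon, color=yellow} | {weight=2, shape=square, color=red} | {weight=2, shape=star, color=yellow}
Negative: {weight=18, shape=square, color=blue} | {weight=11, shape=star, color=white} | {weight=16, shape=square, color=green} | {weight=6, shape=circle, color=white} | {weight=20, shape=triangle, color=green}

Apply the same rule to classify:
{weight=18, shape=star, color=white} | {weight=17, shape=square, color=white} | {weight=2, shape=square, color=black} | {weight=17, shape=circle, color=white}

The rule appears to be: weight ≤ 5.
{weight=18, shape=star, color=white}: Negative (weight = 18).
{weight=17, shape=square, color=white}: Negative (weight = 17).
{weight=2, shape=square, color=black}: Positive (weight = 2).
{weight=17, shape=circle, color=white}: Negative (weight = 17).

Negative, Negative, Positive, Negative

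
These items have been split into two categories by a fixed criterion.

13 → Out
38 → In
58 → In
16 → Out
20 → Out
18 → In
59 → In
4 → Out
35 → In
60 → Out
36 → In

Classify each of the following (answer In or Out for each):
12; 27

One predicate separates the groups cleanly: digit sum ≥ 8.
12 — digit sum 1+2 = 3, hence Out.
27 — digit sum 2+7 = 9, hence In.

Out, In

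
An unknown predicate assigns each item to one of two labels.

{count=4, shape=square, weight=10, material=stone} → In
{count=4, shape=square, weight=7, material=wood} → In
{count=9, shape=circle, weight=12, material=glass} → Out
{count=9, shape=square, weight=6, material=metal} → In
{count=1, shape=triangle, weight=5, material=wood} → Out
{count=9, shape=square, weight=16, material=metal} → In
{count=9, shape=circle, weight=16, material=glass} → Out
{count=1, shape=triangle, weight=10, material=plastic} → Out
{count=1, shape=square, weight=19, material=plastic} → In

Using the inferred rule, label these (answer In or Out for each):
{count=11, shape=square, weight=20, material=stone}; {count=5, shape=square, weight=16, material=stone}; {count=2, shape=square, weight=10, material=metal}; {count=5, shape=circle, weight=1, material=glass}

In, In, In, Out

Looking at the examples, the only property every 'In' case has and every 'Out' case lacks is: shape is square.
In: {count=11, shape=square, weight=20, material=stone}, since shape is square. In: {count=5, shape=square, weight=16, material=stone}, since shape is square. In: {count=2, shape=square, weight=10, material=metal}, since shape is square. Out: {count=5, shape=circle, weight=1, material=glass}, since shape is circle.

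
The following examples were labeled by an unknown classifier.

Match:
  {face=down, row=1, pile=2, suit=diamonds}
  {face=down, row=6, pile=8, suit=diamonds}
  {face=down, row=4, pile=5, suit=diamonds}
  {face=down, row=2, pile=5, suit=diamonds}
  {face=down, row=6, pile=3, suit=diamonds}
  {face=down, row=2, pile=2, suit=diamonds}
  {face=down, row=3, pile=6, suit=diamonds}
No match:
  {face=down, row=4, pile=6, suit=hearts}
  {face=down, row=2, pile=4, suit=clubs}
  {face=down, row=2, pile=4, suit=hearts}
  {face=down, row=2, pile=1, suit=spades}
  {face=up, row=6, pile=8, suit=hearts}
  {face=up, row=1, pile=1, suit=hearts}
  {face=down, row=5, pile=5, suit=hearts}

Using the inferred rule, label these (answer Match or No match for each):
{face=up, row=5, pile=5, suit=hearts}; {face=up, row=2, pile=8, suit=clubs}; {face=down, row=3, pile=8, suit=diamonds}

No match, No match, Match

Every 'Match' example satisfies: suit is diamonds. None of the 'No match' examples do.
{face=up, row=5, pile=5, suit=hearts} — suit is hearts, hence No match.
{face=up, row=2, pile=8, suit=clubs} — suit is clubs, hence No match.
{face=down, row=3, pile=8, suit=diamonds} — suit is diamonds, hence Match.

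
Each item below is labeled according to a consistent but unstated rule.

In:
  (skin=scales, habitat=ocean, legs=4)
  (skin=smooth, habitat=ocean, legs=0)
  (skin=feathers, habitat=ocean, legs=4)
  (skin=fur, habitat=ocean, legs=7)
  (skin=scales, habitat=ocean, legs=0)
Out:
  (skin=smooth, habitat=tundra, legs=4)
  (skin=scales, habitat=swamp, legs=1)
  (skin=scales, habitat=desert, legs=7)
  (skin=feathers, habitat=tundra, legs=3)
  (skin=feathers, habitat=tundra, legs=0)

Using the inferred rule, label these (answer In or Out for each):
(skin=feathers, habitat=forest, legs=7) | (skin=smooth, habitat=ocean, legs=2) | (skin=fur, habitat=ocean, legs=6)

Rule: habitat is ocean. This holds for each 'In' example and fails for each 'Out' one.
(skin=feathers, habitat=forest, legs=7): habitat is forest — fails the rule, so Out.
(skin=smooth, habitat=ocean, legs=2): habitat is ocean — meets the rule, so In.
(skin=fur, habitat=ocean, legs=6): habitat is ocean — meets the rule, so In.

Out, In, In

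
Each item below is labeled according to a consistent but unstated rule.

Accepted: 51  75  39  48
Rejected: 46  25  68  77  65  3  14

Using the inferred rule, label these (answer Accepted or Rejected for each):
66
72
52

All 'Accepted' examples share one property — multiple of 3 AND at least 14 — and every 'Rejected' example lacks it.

Accepted, Accepted, Rejected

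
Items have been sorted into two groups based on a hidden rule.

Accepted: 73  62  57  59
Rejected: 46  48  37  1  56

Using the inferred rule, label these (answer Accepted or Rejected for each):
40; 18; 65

The rule appears to be: at least 57.
Rejected: 40, since 40 < 57. Rejected: 18, since 18 < 57. Accepted: 65, since 65 ≥ 57.

Rejected, Rejected, Accepted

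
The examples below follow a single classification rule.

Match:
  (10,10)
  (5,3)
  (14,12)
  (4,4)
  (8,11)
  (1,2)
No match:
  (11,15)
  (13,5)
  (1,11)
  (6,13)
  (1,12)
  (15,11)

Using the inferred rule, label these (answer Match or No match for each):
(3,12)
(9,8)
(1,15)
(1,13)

'Match' ⟺ |first − second| ≤ 3.
(3,12) — |3−12| = 9, hence No match.
(9,8) — |9−8| = 1, hence Match.
(1,15) — |1−15| = 14, hence No match.
(1,13) — |1−13| = 12, hence No match.

No match, Match, No match, No match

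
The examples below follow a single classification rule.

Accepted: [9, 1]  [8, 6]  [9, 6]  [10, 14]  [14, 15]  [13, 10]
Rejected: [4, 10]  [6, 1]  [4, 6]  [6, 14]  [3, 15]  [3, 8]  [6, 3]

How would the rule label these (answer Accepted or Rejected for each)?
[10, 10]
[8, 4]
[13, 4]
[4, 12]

Accepted, Accepted, Accepted, Rejected

The classifier is using: first ≥ 8.
Accepted: [10, 10], since first 10. Accepted: [8, 4], since first 8. Accepted: [13, 4], since first 13. Rejected: [4, 12], since first 4.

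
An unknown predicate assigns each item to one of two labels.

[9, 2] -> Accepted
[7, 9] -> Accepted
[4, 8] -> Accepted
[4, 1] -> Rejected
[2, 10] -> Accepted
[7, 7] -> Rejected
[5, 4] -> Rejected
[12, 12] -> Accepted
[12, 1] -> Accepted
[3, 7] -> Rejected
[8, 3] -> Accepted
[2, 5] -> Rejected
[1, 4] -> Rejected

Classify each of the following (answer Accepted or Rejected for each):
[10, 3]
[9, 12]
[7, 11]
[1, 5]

The classifier is using: max ≥ 8.
[10, 3] — max 10, hence Accepted.
[9, 12] — max 12, hence Accepted.
[7, 11] — max 11, hence Accepted.
[1, 5] — max 5, hence Rejected.

Accepted, Accepted, Accepted, Rejected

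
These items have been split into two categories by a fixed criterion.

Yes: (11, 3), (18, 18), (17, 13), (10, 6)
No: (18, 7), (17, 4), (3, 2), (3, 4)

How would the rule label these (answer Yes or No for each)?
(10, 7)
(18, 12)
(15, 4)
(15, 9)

No, Yes, No, Yes

One predicate separates the groups cleanly: sum is even.
(10, 7) → 10+7 = 17 → No. (18, 12) → 18+12 = 30 → Yes. (15, 4) → 15+4 = 19 → No. (15, 9) → 15+9 = 24 → Yes.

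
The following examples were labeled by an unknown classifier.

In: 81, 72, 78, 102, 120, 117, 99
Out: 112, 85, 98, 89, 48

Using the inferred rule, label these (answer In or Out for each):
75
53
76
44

In, Out, Out, Out

All 'In' examples share one property — multiple of 3 AND at least 72 — and every 'Out' example lacks it.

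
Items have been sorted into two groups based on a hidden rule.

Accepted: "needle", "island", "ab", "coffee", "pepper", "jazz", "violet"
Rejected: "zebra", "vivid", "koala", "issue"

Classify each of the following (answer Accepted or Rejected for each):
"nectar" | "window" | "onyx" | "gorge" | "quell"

Accepted, Accepted, Accepted, Rejected, Rejected

The rule appears to be: even length.
"nectar": length 6 — matches, so Accepted. "window": length 6 — matches, so Accepted. "onyx": length 4 — matches, so Accepted. "gorge": length 5 — does not fit, so Rejected. "quell": length 5 — does not fit, so Rejected.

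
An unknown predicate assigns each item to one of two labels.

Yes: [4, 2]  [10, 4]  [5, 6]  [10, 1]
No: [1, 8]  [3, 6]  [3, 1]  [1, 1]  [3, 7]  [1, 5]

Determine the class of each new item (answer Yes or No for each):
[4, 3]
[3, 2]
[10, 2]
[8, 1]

The common property of the 'Yes' items is: first ≥ 4. No 'No' item has it.
[4, 3]: first 4 — has this property, so Yes.
[3, 2]: first 3 — fails this test, so No.
[10, 2]: first 10 — has this property, so Yes.
[8, 1]: first 8 — has this property, so Yes.

Yes, No, Yes, Yes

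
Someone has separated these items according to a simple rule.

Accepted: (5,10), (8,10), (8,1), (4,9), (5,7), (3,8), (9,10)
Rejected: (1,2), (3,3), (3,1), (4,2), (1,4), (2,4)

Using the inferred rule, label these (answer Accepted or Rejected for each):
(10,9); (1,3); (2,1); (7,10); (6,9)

The distinguishing property — sum ≥ 9 — holds for all the 'Accepted' cases and none of the 'Rejected' cases.
(10,9) — 10+9 = 19, hence Accepted. (1,3) — 1+3 = 4, hence Rejected. (2,1) — 2+1 = 3, hence Rejected. (7,10) — 7+10 = 17, hence Accepted. (6,9) — 6+9 = 15, hence Accepted.

Accepted, Rejected, Rejected, Accepted, Accepted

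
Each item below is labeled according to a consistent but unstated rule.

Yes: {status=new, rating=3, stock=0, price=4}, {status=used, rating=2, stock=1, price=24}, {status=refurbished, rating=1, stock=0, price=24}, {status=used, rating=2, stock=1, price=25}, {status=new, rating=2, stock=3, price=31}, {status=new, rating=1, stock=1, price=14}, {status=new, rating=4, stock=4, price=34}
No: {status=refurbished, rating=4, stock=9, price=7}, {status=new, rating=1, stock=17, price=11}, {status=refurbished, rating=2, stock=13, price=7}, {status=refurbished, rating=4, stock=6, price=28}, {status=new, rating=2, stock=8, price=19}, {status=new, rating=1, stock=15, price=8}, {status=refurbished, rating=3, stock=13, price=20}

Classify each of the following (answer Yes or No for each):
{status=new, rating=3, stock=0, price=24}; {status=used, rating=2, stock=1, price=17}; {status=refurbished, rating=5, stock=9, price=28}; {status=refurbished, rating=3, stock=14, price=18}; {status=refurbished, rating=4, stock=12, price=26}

A rule that fits every label: stock ≤ 4 — true of each 'Yes' example, false of each 'No' one.
{status=new, rating=3, stock=0, price=24} — stock = 0, hence Yes. {status=used, rating=2, stock=1, price=17} — stock = 1, hence Yes. {status=refurbished, rating=5, stock=9, price=28} — stock = 9, hence No. {status=refurbished, rating=3, stock=14, price=18} — stock = 14, hence No. {status=refurbished, rating=4, stock=12, price=26} — stock = 12, hence No.

Yes, Yes, No, No, No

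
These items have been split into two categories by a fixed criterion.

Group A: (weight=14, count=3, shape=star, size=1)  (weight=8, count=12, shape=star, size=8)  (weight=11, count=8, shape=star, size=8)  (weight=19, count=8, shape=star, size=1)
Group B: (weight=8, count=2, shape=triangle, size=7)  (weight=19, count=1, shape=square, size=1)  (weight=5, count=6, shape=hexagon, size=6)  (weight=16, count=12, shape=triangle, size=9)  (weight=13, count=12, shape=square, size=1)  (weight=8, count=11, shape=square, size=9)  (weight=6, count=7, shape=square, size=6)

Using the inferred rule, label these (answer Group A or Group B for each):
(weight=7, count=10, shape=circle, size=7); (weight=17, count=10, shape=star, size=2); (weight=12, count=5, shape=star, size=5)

Group B, Group A, Group A

'Group A' ⟺ shape is star.
Group B: (weight=7, count=10, shape=circle, size=7), since shape is circle.
Group A: (weight=17, count=10, shape=star, size=2), since shape is star.
Group A: (weight=12, count=5, shape=star, size=5), since shape is star.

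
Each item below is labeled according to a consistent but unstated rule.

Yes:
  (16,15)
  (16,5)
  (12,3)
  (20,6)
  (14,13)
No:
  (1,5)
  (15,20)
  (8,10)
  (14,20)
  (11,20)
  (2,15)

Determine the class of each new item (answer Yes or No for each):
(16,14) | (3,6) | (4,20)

Yes, No, No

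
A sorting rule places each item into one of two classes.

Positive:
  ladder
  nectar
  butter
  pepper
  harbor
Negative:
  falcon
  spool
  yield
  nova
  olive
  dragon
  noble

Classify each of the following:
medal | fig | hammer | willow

'Positive' ⟺ ends with 'r'.
medal: ends with 'l', does not fit → Negative.
fig: ends with 'g', does not fit → Negative.
hammer: ends with 'r', has this property → Positive.
willow: ends with 'w', does not fit → Negative.

Negative, Negative, Positive, Negative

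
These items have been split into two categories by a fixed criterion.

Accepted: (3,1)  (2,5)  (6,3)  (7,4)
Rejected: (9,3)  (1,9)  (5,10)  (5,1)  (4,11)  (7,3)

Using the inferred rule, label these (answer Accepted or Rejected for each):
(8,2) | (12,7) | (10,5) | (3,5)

Rejected, Rejected, Rejected, Accepted

The distinguishing property — |first − second| ≤ 3 — holds for all the 'Accepted' cases and none of the 'Rejected' cases.
(8,2): |8−2| = 6 — doesn't match, so Rejected.
(12,7): |12−7| = 5 — doesn't match, so Rejected.
(10,5): |10−5| = 5 — doesn't match, so Rejected.
(3,5): |3−5| = 2 — matches, so Accepted.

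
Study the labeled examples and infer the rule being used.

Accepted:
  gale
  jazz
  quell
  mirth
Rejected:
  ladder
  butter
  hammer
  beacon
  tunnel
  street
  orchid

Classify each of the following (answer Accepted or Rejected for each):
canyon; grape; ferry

Rejected, Accepted, Accepted

The pattern is that an item is 'Accepted' exactly when: length ≤ 5.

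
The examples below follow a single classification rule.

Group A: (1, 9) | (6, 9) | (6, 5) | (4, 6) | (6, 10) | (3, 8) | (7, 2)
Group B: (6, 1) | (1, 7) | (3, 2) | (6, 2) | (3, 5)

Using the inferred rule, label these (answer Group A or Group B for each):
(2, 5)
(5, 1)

The common property of the 'Group A' items is: sum ≥ 9. No 'Group B' item has it.
Group B: (2, 5), since 2+5 = 7. Group B: (5, 1), since 5+1 = 6.

Group B, Group B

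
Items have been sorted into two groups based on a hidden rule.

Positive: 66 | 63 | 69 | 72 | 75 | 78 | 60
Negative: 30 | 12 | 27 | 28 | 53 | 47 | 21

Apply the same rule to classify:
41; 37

Negative, Negative

A rule that fits every label: at least 60 — true of each 'Positive' example, false of each 'Negative' one.
41: 41 < 60, does not pass → Negative.
37: 37 < 60, does not pass → Negative.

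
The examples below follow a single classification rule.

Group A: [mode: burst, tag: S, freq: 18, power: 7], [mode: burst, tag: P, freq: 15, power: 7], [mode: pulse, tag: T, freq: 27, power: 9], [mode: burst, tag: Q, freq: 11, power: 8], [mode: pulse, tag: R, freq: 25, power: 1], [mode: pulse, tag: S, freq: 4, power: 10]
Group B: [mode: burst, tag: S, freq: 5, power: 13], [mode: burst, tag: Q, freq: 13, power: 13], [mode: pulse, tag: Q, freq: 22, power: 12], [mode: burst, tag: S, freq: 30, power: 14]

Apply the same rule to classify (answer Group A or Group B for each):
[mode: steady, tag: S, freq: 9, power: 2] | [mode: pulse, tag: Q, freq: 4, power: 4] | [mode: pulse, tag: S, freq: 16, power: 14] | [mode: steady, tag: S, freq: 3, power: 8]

Group A, Group A, Group B, Group A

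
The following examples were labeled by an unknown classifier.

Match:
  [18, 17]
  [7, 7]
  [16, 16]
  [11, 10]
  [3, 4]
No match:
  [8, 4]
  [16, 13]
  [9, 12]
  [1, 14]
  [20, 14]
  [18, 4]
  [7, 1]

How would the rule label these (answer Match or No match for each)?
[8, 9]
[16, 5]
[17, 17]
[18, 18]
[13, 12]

Match, No match, Match, Match, Match

The common property of the 'Match' items is: |first − second| ≤ 1. No 'No match' item has it.
[8, 9] → |8−9| = 1 → Match. [16, 5] → |16−5| = 11 → No match. [17, 17] → |17−17| = 0 → Match. [18, 18] → |18−18| = 0 → Match. [13, 12] → |13−12| = 1 → Match.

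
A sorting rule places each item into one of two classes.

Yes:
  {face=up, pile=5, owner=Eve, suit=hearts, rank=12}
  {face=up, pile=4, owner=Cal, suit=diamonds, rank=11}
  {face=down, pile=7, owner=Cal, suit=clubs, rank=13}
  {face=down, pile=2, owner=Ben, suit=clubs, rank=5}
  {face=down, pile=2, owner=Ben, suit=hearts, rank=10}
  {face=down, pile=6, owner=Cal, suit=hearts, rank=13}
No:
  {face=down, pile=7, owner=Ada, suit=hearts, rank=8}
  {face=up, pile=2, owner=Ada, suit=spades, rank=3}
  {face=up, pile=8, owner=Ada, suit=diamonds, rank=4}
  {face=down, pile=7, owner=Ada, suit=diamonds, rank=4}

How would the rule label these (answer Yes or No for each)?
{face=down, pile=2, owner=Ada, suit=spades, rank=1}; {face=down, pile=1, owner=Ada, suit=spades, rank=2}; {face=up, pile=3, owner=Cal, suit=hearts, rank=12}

One predicate separates the groups cleanly: owner is not Ada.
{face=down, pile=2, owner=Ada, suit=spades, rank=1} — owner is Ada, hence No. {face=down, pile=1, owner=Ada, suit=spades, rank=2} — owner is Ada, hence No. {face=up, pile=3, owner=Cal, suit=hearts, rank=12} — owner is Cal, hence Yes.

No, No, Yes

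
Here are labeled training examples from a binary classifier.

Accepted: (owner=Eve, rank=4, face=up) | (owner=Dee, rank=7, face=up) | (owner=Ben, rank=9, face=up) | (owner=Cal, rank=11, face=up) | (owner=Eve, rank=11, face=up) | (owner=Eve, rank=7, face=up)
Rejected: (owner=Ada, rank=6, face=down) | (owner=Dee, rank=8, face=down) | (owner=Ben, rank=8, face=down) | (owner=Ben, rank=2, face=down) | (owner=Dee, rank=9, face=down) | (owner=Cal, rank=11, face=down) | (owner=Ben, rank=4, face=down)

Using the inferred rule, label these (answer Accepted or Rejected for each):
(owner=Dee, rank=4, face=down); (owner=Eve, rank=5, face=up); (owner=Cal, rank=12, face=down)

The simplest hypothesis consistent with all the labels is: face is up.

Rejected, Accepted, Rejected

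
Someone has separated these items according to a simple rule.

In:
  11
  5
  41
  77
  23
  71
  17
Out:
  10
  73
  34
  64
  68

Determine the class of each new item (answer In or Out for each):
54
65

The pattern is that an item is 'In' exactly when: ≡ 5 (mod 6).

Out, In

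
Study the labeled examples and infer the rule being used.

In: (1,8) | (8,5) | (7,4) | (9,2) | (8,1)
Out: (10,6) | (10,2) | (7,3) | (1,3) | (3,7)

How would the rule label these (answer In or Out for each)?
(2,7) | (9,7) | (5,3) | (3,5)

In, Out, Out, Out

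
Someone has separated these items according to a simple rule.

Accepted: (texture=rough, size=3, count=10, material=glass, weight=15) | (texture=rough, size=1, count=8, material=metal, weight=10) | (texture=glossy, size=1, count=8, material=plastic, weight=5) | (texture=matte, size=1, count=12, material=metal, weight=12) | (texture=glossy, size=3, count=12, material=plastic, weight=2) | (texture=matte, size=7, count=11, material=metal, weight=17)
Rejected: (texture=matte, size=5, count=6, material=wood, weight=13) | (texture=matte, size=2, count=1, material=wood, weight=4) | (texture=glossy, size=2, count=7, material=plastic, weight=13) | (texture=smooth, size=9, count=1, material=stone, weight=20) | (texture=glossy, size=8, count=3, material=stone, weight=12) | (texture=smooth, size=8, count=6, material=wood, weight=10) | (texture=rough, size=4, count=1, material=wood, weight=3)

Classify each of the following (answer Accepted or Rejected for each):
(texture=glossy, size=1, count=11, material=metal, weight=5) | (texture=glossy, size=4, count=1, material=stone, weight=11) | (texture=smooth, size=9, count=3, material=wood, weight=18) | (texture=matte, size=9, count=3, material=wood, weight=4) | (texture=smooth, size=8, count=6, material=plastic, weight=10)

Accepted, Rejected, Rejected, Rejected, Rejected

A rule that fits every label: count ≥ 8 — true of each 'Accepted' example, false of each 'Rejected' one.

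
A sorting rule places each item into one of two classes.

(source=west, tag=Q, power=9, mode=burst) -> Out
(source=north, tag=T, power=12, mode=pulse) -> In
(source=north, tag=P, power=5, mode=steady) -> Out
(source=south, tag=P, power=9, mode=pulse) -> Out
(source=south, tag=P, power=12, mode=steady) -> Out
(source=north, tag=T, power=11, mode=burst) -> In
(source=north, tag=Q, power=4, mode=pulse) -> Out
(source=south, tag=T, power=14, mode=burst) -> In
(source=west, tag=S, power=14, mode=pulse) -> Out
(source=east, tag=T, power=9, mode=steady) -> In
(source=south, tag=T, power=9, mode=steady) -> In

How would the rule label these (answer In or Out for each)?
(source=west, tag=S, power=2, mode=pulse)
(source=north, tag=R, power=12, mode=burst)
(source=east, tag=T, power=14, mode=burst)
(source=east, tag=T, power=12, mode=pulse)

The distinguishing property — tag is T — holds for all the 'In' cases and none of the 'Out' cases.

Out, Out, In, In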